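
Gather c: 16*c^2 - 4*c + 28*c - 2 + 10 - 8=16*c^2 + 24*c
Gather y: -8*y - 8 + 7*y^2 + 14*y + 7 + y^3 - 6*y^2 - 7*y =y^3 + y^2 - y - 1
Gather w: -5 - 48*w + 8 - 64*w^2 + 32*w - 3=-64*w^2 - 16*w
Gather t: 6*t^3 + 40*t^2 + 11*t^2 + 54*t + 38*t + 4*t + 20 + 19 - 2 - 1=6*t^3 + 51*t^2 + 96*t + 36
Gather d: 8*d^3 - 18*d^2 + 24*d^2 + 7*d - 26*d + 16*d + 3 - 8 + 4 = 8*d^3 + 6*d^2 - 3*d - 1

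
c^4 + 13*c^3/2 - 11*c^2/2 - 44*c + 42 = (c - 2)*(c - 1)*(c + 7/2)*(c + 6)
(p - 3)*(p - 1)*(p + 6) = p^3 + 2*p^2 - 21*p + 18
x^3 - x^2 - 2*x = x*(x - 2)*(x + 1)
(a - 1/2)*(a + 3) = a^2 + 5*a/2 - 3/2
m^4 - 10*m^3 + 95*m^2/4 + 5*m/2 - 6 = (m - 6)*(m - 4)*(m - 1/2)*(m + 1/2)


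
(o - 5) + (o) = 2*o - 5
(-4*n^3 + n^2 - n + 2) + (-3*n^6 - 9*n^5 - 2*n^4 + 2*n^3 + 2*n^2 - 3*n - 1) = -3*n^6 - 9*n^5 - 2*n^4 - 2*n^3 + 3*n^2 - 4*n + 1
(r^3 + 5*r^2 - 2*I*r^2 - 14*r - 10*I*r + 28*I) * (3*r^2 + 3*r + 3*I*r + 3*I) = 3*r^5 + 18*r^4 - 3*I*r^4 - 21*r^3 - 18*I*r^3 - 6*r^2 + 27*I*r^2 - 54*r + 42*I*r - 84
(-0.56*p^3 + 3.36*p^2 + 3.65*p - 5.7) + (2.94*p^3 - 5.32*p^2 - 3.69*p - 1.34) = 2.38*p^3 - 1.96*p^2 - 0.04*p - 7.04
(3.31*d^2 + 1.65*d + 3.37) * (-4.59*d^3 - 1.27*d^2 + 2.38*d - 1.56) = -15.1929*d^5 - 11.7772*d^4 - 9.686*d^3 - 5.5165*d^2 + 5.4466*d - 5.2572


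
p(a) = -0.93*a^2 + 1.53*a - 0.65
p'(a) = 1.53 - 1.86*a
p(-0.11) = -0.83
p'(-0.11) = 1.73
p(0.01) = -0.63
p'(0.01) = 1.51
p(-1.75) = -6.18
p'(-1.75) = 4.78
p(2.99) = -4.39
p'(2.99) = -4.03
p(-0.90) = -2.78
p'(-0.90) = 3.20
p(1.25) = -0.19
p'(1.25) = -0.80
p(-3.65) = -18.62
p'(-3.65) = 8.32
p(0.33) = -0.25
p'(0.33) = 0.92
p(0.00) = -0.65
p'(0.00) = 1.53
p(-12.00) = -152.93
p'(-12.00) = 23.85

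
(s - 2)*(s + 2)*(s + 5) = s^3 + 5*s^2 - 4*s - 20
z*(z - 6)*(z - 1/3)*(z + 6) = z^4 - z^3/3 - 36*z^2 + 12*z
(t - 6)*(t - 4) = t^2 - 10*t + 24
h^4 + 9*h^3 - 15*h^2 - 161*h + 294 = (h - 3)*(h - 2)*(h + 7)^2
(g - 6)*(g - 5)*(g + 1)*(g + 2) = g^4 - 8*g^3 - g^2 + 68*g + 60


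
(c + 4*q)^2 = c^2 + 8*c*q + 16*q^2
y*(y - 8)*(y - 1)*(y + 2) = y^4 - 7*y^3 - 10*y^2 + 16*y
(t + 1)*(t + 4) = t^2 + 5*t + 4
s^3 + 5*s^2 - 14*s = s*(s - 2)*(s + 7)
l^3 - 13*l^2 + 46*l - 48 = (l - 8)*(l - 3)*(l - 2)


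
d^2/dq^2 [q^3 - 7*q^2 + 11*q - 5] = 6*q - 14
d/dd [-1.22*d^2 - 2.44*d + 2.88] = -2.44*d - 2.44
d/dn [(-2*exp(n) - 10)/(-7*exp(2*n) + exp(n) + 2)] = 2*(-(exp(n) + 5)*(14*exp(n) - 1) + 7*exp(2*n) - exp(n) - 2)*exp(n)/(-7*exp(2*n) + exp(n) + 2)^2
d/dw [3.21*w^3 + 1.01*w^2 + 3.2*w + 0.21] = 9.63*w^2 + 2.02*w + 3.2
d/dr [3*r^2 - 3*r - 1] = 6*r - 3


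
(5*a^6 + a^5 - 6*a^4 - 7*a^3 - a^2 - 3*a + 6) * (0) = 0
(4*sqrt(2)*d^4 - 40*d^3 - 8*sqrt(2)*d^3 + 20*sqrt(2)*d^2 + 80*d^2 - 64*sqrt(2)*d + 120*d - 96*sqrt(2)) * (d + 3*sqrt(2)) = 4*sqrt(2)*d^5 - 16*d^4 - 8*sqrt(2)*d^4 - 100*sqrt(2)*d^3 + 32*d^3 + 240*d^2 + 176*sqrt(2)*d^2 - 384*d + 264*sqrt(2)*d - 576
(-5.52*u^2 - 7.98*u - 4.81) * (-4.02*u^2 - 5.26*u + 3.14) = 22.1904*u^4 + 61.1148*u^3 + 43.9782*u^2 + 0.243399999999994*u - 15.1034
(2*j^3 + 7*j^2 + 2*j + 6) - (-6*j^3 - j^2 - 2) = 8*j^3 + 8*j^2 + 2*j + 8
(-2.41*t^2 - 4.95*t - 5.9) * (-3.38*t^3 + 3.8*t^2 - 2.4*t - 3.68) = 8.1458*t^5 + 7.573*t^4 + 6.916*t^3 - 1.6712*t^2 + 32.376*t + 21.712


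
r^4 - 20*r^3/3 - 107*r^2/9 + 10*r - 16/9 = (r - 8)*(r - 1/3)^2*(r + 2)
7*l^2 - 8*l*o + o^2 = (-7*l + o)*(-l + o)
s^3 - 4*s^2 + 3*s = s*(s - 3)*(s - 1)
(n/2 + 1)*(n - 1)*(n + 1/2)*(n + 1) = n^4/2 + 5*n^3/4 - 5*n/4 - 1/2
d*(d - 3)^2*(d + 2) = d^4 - 4*d^3 - 3*d^2 + 18*d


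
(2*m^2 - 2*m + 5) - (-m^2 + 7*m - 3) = 3*m^2 - 9*m + 8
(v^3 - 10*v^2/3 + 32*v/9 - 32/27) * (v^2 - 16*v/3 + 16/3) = v^5 - 26*v^4/3 + 80*v^3/3 - 1024*v^2/27 + 2048*v/81 - 512/81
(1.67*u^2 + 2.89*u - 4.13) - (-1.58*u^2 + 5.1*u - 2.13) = 3.25*u^2 - 2.21*u - 2.0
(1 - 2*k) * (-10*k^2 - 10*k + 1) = 20*k^3 + 10*k^2 - 12*k + 1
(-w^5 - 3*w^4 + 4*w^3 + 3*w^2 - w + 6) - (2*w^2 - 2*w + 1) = -w^5 - 3*w^4 + 4*w^3 + w^2 + w + 5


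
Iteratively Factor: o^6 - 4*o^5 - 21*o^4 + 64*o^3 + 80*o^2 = (o + 1)*(o^5 - 5*o^4 - 16*o^3 + 80*o^2) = o*(o + 1)*(o^4 - 5*o^3 - 16*o^2 + 80*o) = o*(o - 5)*(o + 1)*(o^3 - 16*o) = o*(o - 5)*(o + 1)*(o + 4)*(o^2 - 4*o) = o^2*(o - 5)*(o + 1)*(o + 4)*(o - 4)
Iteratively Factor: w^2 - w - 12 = (w - 4)*(w + 3)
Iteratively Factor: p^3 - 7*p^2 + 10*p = (p - 5)*(p^2 - 2*p) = p*(p - 5)*(p - 2)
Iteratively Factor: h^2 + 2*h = (h)*(h + 2)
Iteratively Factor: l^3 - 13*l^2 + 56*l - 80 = (l - 4)*(l^2 - 9*l + 20) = (l - 5)*(l - 4)*(l - 4)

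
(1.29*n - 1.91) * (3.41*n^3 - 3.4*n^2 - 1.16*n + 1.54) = 4.3989*n^4 - 10.8991*n^3 + 4.9976*n^2 + 4.2022*n - 2.9414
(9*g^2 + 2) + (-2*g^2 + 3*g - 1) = 7*g^2 + 3*g + 1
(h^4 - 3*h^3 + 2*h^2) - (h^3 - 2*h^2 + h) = h^4 - 4*h^3 + 4*h^2 - h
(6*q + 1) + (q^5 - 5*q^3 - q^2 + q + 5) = q^5 - 5*q^3 - q^2 + 7*q + 6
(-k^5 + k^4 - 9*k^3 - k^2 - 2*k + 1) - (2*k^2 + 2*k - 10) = -k^5 + k^4 - 9*k^3 - 3*k^2 - 4*k + 11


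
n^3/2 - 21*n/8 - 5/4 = (n/2 + 1)*(n - 5/2)*(n + 1/2)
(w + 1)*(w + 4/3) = w^2 + 7*w/3 + 4/3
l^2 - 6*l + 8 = (l - 4)*(l - 2)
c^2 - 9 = (c - 3)*(c + 3)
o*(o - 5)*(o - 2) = o^3 - 7*o^2 + 10*o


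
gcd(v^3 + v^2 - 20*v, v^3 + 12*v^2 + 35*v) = v^2 + 5*v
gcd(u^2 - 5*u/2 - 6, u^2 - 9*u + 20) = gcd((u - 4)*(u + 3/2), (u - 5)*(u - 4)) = u - 4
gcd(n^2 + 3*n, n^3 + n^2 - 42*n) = n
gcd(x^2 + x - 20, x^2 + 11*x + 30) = x + 5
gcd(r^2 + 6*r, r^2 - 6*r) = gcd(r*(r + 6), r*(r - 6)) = r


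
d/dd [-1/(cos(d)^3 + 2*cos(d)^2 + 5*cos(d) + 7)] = (3*sin(d)^2 - 4*cos(d) - 8)*sin(d)/(cos(d)^3 + 2*cos(d)^2 + 5*cos(d) + 7)^2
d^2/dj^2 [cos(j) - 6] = -cos(j)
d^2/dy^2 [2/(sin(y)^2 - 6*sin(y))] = 4*(-2*sin(y) + 9 - 15/sin(y) - 18/sin(y)^2 + 36/sin(y)^3)/(sin(y) - 6)^3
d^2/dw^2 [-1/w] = -2/w^3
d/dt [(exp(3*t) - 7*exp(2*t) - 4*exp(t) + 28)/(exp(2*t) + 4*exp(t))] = (exp(4*t) + 8*exp(3*t) - 24*exp(2*t) - 56*exp(t) - 112)*exp(-t)/(exp(2*t) + 8*exp(t) + 16)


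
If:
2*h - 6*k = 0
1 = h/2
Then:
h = 2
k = 2/3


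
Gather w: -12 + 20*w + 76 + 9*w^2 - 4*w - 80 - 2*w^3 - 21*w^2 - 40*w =-2*w^3 - 12*w^2 - 24*w - 16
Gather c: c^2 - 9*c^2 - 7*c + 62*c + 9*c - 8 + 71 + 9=-8*c^2 + 64*c + 72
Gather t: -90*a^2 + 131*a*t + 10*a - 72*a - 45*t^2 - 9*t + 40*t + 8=-90*a^2 - 62*a - 45*t^2 + t*(131*a + 31) + 8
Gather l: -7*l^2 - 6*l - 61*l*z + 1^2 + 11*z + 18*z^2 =-7*l^2 + l*(-61*z - 6) + 18*z^2 + 11*z + 1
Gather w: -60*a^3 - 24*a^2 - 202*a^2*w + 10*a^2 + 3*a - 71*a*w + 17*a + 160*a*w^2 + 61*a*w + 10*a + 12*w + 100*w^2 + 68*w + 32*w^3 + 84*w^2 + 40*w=-60*a^3 - 14*a^2 + 30*a + 32*w^3 + w^2*(160*a + 184) + w*(-202*a^2 - 10*a + 120)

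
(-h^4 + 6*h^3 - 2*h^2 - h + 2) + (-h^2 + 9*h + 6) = -h^4 + 6*h^3 - 3*h^2 + 8*h + 8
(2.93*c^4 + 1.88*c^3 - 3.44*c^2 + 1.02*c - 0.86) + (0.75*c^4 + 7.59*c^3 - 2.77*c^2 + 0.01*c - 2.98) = 3.68*c^4 + 9.47*c^3 - 6.21*c^2 + 1.03*c - 3.84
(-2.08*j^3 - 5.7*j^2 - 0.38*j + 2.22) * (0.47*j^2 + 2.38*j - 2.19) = -0.9776*j^5 - 7.6294*j^4 - 9.1894*j^3 + 12.622*j^2 + 6.1158*j - 4.8618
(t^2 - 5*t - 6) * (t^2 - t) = t^4 - 6*t^3 - t^2 + 6*t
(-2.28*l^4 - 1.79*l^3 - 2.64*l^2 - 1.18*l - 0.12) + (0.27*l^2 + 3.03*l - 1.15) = -2.28*l^4 - 1.79*l^3 - 2.37*l^2 + 1.85*l - 1.27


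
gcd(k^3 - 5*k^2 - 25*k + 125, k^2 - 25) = k^2 - 25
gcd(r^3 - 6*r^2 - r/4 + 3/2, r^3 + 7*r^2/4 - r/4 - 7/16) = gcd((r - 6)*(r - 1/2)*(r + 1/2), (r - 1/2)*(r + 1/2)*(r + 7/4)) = r^2 - 1/4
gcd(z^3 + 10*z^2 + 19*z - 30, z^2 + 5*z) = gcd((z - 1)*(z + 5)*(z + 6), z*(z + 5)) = z + 5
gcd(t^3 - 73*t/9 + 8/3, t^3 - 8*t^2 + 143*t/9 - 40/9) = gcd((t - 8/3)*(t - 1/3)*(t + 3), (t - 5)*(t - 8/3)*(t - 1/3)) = t^2 - 3*t + 8/9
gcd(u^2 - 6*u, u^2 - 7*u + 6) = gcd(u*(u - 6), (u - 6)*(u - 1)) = u - 6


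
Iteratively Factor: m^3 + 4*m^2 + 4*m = (m + 2)*(m^2 + 2*m) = (m + 2)^2*(m)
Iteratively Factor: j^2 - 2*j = (j - 2)*(j)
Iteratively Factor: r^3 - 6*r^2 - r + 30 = (r - 5)*(r^2 - r - 6) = (r - 5)*(r + 2)*(r - 3)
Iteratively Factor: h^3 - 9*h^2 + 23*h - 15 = (h - 3)*(h^2 - 6*h + 5) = (h - 3)*(h - 1)*(h - 5)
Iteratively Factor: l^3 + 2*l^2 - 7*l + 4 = (l + 4)*(l^2 - 2*l + 1) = (l - 1)*(l + 4)*(l - 1)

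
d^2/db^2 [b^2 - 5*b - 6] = 2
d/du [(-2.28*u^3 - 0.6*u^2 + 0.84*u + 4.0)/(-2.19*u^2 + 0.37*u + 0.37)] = (4.9932*u^4 - 1.6872*u^3 - 0.913199999999999*u^2 + 17.076*u - 1.1692)/(4.7961*u^4 - 1.6206*u^3 - 1.4837*u^2 + 0.2738*u + 0.1369)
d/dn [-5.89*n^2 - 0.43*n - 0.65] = -11.78*n - 0.43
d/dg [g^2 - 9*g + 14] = 2*g - 9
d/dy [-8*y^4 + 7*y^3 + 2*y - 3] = -32*y^3 + 21*y^2 + 2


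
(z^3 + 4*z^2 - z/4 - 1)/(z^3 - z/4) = (z + 4)/z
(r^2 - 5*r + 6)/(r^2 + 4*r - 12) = (r - 3)/(r + 6)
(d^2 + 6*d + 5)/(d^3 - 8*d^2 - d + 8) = (d + 5)/(d^2 - 9*d + 8)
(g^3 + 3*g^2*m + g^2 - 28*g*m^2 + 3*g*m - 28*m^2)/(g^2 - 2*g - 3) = (g^2 + 3*g*m - 28*m^2)/(g - 3)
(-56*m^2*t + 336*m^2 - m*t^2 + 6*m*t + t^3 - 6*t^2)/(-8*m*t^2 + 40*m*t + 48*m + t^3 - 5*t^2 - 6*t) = (7*m + t)/(t + 1)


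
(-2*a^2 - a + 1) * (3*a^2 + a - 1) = -6*a^4 - 5*a^3 + 4*a^2 + 2*a - 1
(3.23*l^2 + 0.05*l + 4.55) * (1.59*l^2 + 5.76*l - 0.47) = 5.1357*l^4 + 18.6843*l^3 + 6.0044*l^2 + 26.1845*l - 2.1385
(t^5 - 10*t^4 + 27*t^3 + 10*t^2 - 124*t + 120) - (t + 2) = t^5 - 10*t^4 + 27*t^3 + 10*t^2 - 125*t + 118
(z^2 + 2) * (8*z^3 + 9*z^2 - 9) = 8*z^5 + 9*z^4 + 16*z^3 + 9*z^2 - 18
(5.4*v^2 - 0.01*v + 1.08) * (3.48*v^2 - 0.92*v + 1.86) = 18.792*v^4 - 5.0028*v^3 + 13.8116*v^2 - 1.0122*v + 2.0088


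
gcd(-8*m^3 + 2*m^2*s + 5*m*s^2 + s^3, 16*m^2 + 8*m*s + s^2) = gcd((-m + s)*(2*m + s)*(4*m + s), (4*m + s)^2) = 4*m + s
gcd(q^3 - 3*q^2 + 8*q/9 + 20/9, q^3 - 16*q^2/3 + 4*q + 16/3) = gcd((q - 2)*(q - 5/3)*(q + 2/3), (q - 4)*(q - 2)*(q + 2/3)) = q^2 - 4*q/3 - 4/3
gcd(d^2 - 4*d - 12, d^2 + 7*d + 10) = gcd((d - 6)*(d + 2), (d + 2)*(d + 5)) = d + 2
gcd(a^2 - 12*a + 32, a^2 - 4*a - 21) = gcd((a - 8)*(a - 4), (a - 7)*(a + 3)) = 1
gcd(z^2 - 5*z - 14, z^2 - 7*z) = z - 7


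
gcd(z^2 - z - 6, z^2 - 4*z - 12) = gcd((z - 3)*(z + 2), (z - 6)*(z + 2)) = z + 2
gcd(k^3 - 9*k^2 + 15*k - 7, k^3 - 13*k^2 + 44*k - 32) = k - 1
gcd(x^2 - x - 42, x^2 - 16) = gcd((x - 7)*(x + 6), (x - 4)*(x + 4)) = 1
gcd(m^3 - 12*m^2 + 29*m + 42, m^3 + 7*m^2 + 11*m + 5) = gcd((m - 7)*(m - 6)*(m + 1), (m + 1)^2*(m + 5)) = m + 1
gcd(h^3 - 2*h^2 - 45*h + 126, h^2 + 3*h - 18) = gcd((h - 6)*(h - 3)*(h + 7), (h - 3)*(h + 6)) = h - 3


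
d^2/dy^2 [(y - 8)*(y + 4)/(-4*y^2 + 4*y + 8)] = 3*(y^3 + 30*y^2 - 24*y + 28)/(2*(y^6 - 3*y^5 - 3*y^4 + 11*y^3 + 6*y^2 - 12*y - 8))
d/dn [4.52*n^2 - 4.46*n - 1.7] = 9.04*n - 4.46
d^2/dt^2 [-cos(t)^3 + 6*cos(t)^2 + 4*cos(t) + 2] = -13*cos(t)/4 - 12*cos(2*t) + 9*cos(3*t)/4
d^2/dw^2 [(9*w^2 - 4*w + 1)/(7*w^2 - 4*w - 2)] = 14*(8*w^3 + 75*w^2 - 36*w + 14)/(343*w^6 - 588*w^5 + 42*w^4 + 272*w^3 - 12*w^2 - 48*w - 8)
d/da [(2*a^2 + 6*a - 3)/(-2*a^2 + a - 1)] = (14*a^2 - 16*a - 3)/(4*a^4 - 4*a^3 + 5*a^2 - 2*a + 1)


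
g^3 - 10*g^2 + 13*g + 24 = (g - 8)*(g - 3)*(g + 1)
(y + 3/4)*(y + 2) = y^2 + 11*y/4 + 3/2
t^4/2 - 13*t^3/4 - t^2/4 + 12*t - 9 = (t/2 + 1)*(t - 6)*(t - 3/2)*(t - 1)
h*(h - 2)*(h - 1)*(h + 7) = h^4 + 4*h^3 - 19*h^2 + 14*h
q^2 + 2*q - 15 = (q - 3)*(q + 5)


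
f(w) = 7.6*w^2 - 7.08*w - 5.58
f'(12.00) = 175.32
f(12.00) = 1003.86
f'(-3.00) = -52.68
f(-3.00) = 84.06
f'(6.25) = 87.92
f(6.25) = 247.04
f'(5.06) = 69.83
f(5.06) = 153.18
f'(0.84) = 5.69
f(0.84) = -6.16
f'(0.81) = 5.23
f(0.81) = -6.33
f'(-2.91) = -51.31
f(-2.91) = 79.38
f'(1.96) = 22.71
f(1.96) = 9.74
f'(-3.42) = -59.06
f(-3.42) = 107.53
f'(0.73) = 4.02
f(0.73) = -6.70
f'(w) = 15.2*w - 7.08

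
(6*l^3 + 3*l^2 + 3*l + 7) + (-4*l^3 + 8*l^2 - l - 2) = 2*l^3 + 11*l^2 + 2*l + 5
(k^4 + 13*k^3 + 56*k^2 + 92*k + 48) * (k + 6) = k^5 + 19*k^4 + 134*k^3 + 428*k^2 + 600*k + 288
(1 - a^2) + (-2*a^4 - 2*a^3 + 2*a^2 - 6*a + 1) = -2*a^4 - 2*a^3 + a^2 - 6*a + 2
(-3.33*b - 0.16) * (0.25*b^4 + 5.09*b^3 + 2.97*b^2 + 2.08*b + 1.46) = -0.8325*b^5 - 16.9897*b^4 - 10.7045*b^3 - 7.4016*b^2 - 5.1946*b - 0.2336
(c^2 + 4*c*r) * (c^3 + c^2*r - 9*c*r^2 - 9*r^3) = c^5 + 5*c^4*r - 5*c^3*r^2 - 45*c^2*r^3 - 36*c*r^4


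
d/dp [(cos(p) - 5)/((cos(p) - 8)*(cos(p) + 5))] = (cos(p)^2 - 10*cos(p) + 55)*sin(p)/((cos(p) - 8)^2*(cos(p) + 5)^2)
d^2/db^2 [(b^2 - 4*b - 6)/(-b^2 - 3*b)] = 2*(7*b^3 + 18*b^2 + 54*b + 54)/(b^3*(b^3 + 9*b^2 + 27*b + 27))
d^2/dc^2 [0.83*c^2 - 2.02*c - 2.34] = 1.66000000000000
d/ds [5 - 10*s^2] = -20*s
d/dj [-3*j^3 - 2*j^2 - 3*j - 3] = -9*j^2 - 4*j - 3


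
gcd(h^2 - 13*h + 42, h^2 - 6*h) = h - 6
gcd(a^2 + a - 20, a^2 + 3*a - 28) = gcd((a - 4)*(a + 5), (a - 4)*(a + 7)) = a - 4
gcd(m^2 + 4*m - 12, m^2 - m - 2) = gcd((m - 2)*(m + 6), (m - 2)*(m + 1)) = m - 2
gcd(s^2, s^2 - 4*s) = s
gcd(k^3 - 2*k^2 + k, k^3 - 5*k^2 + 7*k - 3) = k^2 - 2*k + 1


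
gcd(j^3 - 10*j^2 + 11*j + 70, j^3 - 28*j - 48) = j + 2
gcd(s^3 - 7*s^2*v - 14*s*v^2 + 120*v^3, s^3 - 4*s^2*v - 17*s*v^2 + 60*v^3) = s^2 - s*v - 20*v^2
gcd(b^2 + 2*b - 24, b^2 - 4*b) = b - 4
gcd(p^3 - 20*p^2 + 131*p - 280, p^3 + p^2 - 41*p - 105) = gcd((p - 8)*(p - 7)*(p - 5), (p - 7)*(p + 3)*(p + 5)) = p - 7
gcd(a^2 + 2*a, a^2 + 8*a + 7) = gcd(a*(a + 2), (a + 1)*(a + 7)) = 1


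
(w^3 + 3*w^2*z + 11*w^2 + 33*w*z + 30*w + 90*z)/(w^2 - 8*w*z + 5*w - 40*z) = (-w^2 - 3*w*z - 6*w - 18*z)/(-w + 8*z)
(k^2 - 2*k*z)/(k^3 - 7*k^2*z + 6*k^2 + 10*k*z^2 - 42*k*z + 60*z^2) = k/(k^2 - 5*k*z + 6*k - 30*z)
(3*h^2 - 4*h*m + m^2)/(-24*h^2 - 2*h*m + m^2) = (-3*h^2 + 4*h*m - m^2)/(24*h^2 + 2*h*m - m^2)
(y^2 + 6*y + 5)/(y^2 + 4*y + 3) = (y + 5)/(y + 3)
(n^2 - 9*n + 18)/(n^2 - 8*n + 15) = (n - 6)/(n - 5)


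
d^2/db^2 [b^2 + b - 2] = 2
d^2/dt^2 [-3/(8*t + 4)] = -6/(2*t + 1)^3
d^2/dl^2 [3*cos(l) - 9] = -3*cos(l)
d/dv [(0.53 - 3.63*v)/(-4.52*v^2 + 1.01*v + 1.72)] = (-16.4076*v^2 + 4.7912*v - 6.7789)/(20.4304*v^4 - 9.1304*v^3 - 14.5287*v^2 + 3.4744*v + 2.9584)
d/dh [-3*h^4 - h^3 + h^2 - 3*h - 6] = -12*h^3 - 3*h^2 + 2*h - 3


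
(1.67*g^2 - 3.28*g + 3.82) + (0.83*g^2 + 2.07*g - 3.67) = 2.5*g^2 - 1.21*g + 0.15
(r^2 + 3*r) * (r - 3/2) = r^3 + 3*r^2/2 - 9*r/2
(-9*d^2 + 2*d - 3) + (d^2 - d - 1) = -8*d^2 + d - 4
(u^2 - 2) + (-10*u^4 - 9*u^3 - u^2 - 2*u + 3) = -10*u^4 - 9*u^3 - 2*u + 1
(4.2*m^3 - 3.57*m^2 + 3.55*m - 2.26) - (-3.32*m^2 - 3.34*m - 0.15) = 4.2*m^3 - 0.25*m^2 + 6.89*m - 2.11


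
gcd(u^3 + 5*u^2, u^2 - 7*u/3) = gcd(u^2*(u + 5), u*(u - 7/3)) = u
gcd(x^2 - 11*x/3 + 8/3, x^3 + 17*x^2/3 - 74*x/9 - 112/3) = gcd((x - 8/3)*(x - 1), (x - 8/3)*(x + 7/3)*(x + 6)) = x - 8/3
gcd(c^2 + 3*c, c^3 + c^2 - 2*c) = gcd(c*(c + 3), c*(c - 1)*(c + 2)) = c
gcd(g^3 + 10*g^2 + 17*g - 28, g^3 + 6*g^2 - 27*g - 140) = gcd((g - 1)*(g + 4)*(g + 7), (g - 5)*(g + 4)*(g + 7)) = g^2 + 11*g + 28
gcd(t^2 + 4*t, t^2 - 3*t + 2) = 1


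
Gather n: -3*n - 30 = -3*n - 30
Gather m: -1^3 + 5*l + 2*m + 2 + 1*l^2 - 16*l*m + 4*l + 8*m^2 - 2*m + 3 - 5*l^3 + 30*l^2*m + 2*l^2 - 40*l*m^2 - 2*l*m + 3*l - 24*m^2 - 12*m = -5*l^3 + 3*l^2 + 12*l + m^2*(-40*l - 16) + m*(30*l^2 - 18*l - 12) + 4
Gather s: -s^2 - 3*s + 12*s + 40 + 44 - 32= -s^2 + 9*s + 52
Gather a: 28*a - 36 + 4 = 28*a - 32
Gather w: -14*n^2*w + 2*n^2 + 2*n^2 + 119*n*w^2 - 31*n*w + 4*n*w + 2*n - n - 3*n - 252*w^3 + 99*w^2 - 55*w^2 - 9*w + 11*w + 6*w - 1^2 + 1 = 4*n^2 - 2*n - 252*w^3 + w^2*(119*n + 44) + w*(-14*n^2 - 27*n + 8)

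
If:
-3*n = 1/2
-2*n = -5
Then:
No Solution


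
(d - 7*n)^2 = d^2 - 14*d*n + 49*n^2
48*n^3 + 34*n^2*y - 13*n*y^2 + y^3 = (-8*n + y)*(-6*n + y)*(n + y)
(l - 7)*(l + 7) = l^2 - 49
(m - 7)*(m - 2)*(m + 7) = m^3 - 2*m^2 - 49*m + 98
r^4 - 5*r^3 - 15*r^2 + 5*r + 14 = (r - 7)*(r - 1)*(r + 1)*(r + 2)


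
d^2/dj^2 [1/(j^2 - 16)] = 2*(3*j^2 + 16)/(j^2 - 16)^3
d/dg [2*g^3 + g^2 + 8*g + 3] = 6*g^2 + 2*g + 8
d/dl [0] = 0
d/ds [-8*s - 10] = -8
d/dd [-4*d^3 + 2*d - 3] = 2 - 12*d^2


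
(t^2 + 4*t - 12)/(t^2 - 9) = (t^2 + 4*t - 12)/(t^2 - 9)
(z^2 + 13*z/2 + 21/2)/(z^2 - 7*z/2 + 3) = (2*z^2 + 13*z + 21)/(2*z^2 - 7*z + 6)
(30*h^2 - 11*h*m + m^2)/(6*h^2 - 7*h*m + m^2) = (5*h - m)/(h - m)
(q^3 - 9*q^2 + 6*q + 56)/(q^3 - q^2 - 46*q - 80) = (q^2 - 11*q + 28)/(q^2 - 3*q - 40)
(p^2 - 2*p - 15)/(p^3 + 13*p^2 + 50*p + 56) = (p^2 - 2*p - 15)/(p^3 + 13*p^2 + 50*p + 56)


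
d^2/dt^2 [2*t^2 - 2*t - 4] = 4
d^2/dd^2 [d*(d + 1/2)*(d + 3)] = 6*d + 7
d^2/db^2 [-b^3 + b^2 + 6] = 2 - 6*b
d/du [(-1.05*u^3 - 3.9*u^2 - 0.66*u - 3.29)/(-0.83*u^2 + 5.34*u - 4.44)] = (0.8715*u^4 - 11.214*u^3 - 7.3878*u^2 + 29.1706*u + 20.499)/(0.6889*u^4 - 8.8644*u^3 + 35.886*u^2 - 47.4192*u + 19.7136)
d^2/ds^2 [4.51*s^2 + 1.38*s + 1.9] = 9.02000000000000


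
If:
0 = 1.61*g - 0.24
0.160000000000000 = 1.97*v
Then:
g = 0.15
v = 0.08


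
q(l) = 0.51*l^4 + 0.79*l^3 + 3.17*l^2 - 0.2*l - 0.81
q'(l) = 2.04*l^3 + 2.37*l^2 + 6.34*l - 0.2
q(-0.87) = 1.54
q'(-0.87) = -5.27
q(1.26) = 6.84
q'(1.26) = 15.63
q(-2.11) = 16.41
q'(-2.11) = -22.19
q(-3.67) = 96.09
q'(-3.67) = -92.39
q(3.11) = 100.70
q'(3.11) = 103.80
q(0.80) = 1.67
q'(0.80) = 7.43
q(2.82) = 73.80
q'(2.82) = 82.27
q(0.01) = -0.81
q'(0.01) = -0.14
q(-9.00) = 3027.96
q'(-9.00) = -1352.45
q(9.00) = 4176.18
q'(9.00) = 1735.99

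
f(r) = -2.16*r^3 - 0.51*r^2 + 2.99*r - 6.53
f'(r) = -6.48*r^2 - 1.02*r + 2.99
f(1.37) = -8.95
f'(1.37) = -10.57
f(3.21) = -73.63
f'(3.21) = -67.05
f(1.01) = -6.26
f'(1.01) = -4.65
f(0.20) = -5.97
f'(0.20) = 2.53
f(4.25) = -168.85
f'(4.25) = -118.39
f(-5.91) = 403.86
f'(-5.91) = -217.32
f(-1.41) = -5.70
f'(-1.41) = -8.45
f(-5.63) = 345.93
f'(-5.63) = -196.66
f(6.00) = -473.51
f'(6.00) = -236.41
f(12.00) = -3776.57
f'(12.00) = -942.37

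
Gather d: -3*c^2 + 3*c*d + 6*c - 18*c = -3*c^2 + 3*c*d - 12*c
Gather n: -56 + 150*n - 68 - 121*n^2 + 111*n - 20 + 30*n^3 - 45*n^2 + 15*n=30*n^3 - 166*n^2 + 276*n - 144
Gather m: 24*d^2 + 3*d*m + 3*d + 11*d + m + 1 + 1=24*d^2 + 14*d + m*(3*d + 1) + 2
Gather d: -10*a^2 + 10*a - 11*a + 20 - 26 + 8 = -10*a^2 - a + 2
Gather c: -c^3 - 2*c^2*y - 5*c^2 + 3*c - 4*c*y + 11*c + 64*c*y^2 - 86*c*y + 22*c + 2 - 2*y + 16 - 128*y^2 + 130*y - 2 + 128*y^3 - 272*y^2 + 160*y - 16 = -c^3 + c^2*(-2*y - 5) + c*(64*y^2 - 90*y + 36) + 128*y^3 - 400*y^2 + 288*y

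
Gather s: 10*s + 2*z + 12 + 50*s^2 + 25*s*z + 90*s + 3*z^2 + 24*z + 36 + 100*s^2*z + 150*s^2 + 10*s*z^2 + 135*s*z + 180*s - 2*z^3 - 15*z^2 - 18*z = s^2*(100*z + 200) + s*(10*z^2 + 160*z + 280) - 2*z^3 - 12*z^2 + 8*z + 48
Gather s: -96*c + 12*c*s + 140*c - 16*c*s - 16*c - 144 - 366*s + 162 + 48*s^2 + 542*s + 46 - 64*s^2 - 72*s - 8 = 28*c - 16*s^2 + s*(104 - 4*c) + 56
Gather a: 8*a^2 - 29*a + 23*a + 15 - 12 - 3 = 8*a^2 - 6*a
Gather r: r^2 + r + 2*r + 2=r^2 + 3*r + 2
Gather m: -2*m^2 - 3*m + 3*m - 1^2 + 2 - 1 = -2*m^2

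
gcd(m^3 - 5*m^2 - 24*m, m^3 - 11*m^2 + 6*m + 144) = m^2 - 5*m - 24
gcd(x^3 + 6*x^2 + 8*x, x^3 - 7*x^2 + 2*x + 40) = x + 2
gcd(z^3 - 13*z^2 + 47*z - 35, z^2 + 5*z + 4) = 1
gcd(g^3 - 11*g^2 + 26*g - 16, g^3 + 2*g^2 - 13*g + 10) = g^2 - 3*g + 2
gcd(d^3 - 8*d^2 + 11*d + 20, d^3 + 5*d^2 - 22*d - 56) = d - 4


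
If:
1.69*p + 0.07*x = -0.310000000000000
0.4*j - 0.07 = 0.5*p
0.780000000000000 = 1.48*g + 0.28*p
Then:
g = 0.00783623860546937*x + 0.561730369422677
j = -0.0517751479289941*x - 0.0542899408284024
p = -0.0414201183431953*x - 0.183431952662722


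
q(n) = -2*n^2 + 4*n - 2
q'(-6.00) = 28.00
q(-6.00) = -98.00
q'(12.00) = -44.00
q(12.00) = -242.00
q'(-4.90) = 23.60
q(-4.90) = -69.62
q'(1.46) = -1.84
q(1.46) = -0.42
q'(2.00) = -4.00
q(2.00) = -2.00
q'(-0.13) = 4.52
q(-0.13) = -2.55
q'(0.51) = 1.96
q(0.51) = -0.48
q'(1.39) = -1.56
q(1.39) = -0.30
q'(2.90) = -7.60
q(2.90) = -7.22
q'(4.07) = -12.28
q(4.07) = -18.85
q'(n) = 4 - 4*n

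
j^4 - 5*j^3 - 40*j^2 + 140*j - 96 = (j - 8)*(j - 2)*(j - 1)*(j + 6)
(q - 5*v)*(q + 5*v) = q^2 - 25*v^2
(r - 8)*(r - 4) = r^2 - 12*r + 32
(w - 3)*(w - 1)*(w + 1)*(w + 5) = w^4 + 2*w^3 - 16*w^2 - 2*w + 15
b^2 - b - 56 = (b - 8)*(b + 7)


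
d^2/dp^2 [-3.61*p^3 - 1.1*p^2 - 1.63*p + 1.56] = -21.66*p - 2.2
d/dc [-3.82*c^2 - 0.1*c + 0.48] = -7.64*c - 0.1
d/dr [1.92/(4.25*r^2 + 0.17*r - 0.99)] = (-16.32*r - 0.3264)/(4.25*r^2 + 0.17*r - 0.99)^2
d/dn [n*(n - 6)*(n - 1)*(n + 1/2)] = 4*n^3 - 39*n^2/2 + 5*n + 3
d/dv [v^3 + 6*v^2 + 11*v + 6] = 3*v^2 + 12*v + 11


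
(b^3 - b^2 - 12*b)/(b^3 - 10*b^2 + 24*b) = (b + 3)/(b - 6)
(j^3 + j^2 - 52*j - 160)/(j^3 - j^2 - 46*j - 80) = (j + 4)/(j + 2)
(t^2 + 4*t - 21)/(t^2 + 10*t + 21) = (t - 3)/(t + 3)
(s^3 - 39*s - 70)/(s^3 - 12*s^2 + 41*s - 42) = (s^2 + 7*s + 10)/(s^2 - 5*s + 6)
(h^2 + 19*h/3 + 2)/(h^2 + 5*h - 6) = (h + 1/3)/(h - 1)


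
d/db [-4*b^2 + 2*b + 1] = 2 - 8*b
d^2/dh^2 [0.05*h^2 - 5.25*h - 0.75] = 0.100000000000000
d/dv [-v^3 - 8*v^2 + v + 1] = -3*v^2 - 16*v + 1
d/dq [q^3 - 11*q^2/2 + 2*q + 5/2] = 3*q^2 - 11*q + 2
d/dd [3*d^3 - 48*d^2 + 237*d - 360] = 9*d^2 - 96*d + 237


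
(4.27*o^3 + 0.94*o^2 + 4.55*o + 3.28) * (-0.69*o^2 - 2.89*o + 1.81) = -2.9463*o^5 - 12.9889*o^4 + 1.8726*o^3 - 13.7113*o^2 - 1.2437*o + 5.9368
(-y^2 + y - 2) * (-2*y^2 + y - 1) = 2*y^4 - 3*y^3 + 6*y^2 - 3*y + 2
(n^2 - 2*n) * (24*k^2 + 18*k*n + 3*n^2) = 24*k^2*n^2 - 48*k^2*n + 18*k*n^3 - 36*k*n^2 + 3*n^4 - 6*n^3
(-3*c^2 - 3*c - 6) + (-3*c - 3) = -3*c^2 - 6*c - 9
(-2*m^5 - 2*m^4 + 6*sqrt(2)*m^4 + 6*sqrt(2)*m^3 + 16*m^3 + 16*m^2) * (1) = -2*m^5 - 2*m^4 + 6*sqrt(2)*m^4 + 6*sqrt(2)*m^3 + 16*m^3 + 16*m^2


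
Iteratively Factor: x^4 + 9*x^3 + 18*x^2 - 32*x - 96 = (x + 4)*(x^3 + 5*x^2 - 2*x - 24) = (x + 4)^2*(x^2 + x - 6) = (x + 3)*(x + 4)^2*(x - 2)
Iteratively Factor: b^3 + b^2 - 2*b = (b - 1)*(b^2 + 2*b) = b*(b - 1)*(b + 2)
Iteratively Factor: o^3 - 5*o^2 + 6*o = (o)*(o^2 - 5*o + 6) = o*(o - 2)*(o - 3)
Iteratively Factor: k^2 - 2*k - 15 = (k - 5)*(k + 3)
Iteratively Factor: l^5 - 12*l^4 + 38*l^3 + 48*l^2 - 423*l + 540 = (l + 3)*(l^4 - 15*l^3 + 83*l^2 - 201*l + 180) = (l - 3)*(l + 3)*(l^3 - 12*l^2 + 47*l - 60) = (l - 4)*(l - 3)*(l + 3)*(l^2 - 8*l + 15) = (l - 4)*(l - 3)^2*(l + 3)*(l - 5)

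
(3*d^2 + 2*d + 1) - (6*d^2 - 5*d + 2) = -3*d^2 + 7*d - 1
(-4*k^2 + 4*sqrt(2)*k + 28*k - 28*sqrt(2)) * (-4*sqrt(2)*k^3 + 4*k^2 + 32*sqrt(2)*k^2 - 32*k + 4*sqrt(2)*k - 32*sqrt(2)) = 16*sqrt(2)*k^5 - 240*sqrt(2)*k^4 - 48*k^4 + 720*k^3 + 896*sqrt(2)*k^3 - 2656*k^2 - 480*k + 1792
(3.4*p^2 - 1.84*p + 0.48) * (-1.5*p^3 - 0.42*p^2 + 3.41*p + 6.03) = -5.1*p^5 + 1.332*p^4 + 11.6468*p^3 + 14.026*p^2 - 9.4584*p + 2.8944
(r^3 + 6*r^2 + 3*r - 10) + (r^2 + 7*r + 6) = r^3 + 7*r^2 + 10*r - 4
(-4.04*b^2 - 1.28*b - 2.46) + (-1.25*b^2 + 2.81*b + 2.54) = -5.29*b^2 + 1.53*b + 0.0800000000000001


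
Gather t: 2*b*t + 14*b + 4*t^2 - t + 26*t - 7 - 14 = 14*b + 4*t^2 + t*(2*b + 25) - 21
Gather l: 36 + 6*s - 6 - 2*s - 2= 4*s + 28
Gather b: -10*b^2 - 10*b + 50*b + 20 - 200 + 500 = -10*b^2 + 40*b + 320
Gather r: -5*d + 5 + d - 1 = 4 - 4*d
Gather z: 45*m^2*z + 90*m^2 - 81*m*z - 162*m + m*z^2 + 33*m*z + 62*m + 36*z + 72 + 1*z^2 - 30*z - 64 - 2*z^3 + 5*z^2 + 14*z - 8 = 90*m^2 - 100*m - 2*z^3 + z^2*(m + 6) + z*(45*m^2 - 48*m + 20)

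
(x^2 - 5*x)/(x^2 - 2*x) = (x - 5)/(x - 2)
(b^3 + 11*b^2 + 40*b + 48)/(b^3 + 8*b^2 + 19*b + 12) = (b + 4)/(b + 1)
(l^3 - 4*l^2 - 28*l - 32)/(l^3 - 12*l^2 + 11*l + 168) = (l^2 + 4*l + 4)/(l^2 - 4*l - 21)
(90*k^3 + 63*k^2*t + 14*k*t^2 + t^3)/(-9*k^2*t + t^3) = (30*k^2 + 11*k*t + t^2)/(t*(-3*k + t))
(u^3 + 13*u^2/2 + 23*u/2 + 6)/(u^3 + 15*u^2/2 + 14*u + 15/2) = (u + 4)/(u + 5)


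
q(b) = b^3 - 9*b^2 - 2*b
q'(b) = 3*b^2 - 18*b - 2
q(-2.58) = -71.92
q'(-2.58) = 64.41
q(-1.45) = -19.07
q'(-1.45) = 30.41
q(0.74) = -6.00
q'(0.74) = -13.68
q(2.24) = -38.40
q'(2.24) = -27.27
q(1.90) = -29.43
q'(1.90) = -25.37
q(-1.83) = -32.61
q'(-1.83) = 40.99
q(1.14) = -12.49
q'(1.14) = -18.62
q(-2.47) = -65.04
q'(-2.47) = 60.76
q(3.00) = -60.00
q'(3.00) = -29.00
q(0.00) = 0.00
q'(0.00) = -2.00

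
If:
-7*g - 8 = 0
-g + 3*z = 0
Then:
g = -8/7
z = -8/21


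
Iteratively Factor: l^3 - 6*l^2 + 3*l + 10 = (l - 5)*(l^2 - l - 2) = (l - 5)*(l + 1)*(l - 2)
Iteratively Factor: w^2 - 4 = (w + 2)*(w - 2)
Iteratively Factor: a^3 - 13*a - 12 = (a + 3)*(a^2 - 3*a - 4) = (a + 1)*(a + 3)*(a - 4)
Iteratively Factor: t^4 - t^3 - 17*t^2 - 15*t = (t + 1)*(t^3 - 2*t^2 - 15*t) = t*(t + 1)*(t^2 - 2*t - 15) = t*(t - 5)*(t + 1)*(t + 3)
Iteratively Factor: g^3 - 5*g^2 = (g)*(g^2 - 5*g) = g^2*(g - 5)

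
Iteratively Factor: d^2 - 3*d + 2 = (d - 2)*(d - 1)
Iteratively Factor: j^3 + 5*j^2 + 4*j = (j)*(j^2 + 5*j + 4) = j*(j + 4)*(j + 1)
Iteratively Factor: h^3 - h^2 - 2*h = (h - 2)*(h^2 + h) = (h - 2)*(h + 1)*(h)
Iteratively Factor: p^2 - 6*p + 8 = (p - 2)*(p - 4)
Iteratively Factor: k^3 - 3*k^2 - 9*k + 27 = (k - 3)*(k^2 - 9) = (k - 3)*(k + 3)*(k - 3)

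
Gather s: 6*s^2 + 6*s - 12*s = 6*s^2 - 6*s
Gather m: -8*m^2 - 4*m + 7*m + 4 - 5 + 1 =-8*m^2 + 3*m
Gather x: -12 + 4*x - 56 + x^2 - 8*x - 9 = x^2 - 4*x - 77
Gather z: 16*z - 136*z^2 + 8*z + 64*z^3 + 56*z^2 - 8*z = 64*z^3 - 80*z^2 + 16*z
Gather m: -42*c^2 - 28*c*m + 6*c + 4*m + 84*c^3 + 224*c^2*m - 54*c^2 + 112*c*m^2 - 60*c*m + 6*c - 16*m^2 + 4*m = 84*c^3 - 96*c^2 + 12*c + m^2*(112*c - 16) + m*(224*c^2 - 88*c + 8)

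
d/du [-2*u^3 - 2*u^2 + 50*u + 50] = -6*u^2 - 4*u + 50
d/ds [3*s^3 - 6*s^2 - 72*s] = 9*s^2 - 12*s - 72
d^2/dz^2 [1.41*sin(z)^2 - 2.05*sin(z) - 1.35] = 2.05*sin(z) + 2.82*cos(2*z)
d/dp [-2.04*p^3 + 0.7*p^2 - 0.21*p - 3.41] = -6.12*p^2 + 1.4*p - 0.21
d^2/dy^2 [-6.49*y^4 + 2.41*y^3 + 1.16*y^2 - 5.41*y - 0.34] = -77.88*y^2 + 14.46*y + 2.32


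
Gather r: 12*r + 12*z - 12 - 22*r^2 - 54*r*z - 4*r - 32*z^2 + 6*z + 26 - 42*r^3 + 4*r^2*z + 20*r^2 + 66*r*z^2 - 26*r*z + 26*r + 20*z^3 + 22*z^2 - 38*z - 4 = -42*r^3 + r^2*(4*z - 2) + r*(66*z^2 - 80*z + 34) + 20*z^3 - 10*z^2 - 20*z + 10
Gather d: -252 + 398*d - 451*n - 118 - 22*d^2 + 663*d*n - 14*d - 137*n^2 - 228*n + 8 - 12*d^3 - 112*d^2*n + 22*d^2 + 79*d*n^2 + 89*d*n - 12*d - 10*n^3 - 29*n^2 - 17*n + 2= -12*d^3 - 112*d^2*n + d*(79*n^2 + 752*n + 372) - 10*n^3 - 166*n^2 - 696*n - 360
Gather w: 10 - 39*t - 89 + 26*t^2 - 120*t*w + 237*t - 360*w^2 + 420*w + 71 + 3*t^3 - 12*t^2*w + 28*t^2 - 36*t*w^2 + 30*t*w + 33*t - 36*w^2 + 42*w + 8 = 3*t^3 + 54*t^2 + 231*t + w^2*(-36*t - 396) + w*(-12*t^2 - 90*t + 462)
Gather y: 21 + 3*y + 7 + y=4*y + 28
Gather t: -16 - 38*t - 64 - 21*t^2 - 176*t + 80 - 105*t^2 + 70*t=-126*t^2 - 144*t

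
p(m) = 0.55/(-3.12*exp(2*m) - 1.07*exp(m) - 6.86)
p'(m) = 0.55*(6.24*exp(2*m) + 1.07*exp(m))/(-3.12*exp(2*m) - 1.07*exp(m) - 6.86)^2 = (3.432*exp(m) + 0.5885)*exp(m)/(3.12*exp(2*m) + 1.07*exp(m) + 6.86)^2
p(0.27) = -0.04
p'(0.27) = 0.04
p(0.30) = -0.04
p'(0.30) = 0.04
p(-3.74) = -0.08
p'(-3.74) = 0.00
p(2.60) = -0.00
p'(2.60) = 0.00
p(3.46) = -0.00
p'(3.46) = 0.00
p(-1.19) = -0.07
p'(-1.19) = 0.01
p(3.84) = -0.00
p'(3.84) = 0.00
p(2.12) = -0.00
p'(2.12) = 0.00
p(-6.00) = -0.08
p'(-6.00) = 0.00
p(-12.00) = -0.08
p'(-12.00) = 0.00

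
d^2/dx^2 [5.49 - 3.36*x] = 0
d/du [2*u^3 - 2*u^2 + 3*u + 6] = 6*u^2 - 4*u + 3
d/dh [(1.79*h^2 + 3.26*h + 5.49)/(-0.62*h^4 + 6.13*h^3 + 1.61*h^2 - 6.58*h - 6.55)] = (2.2196*h^5 - 4.9091*h^4 - 26.3524*h^3 - 117.9879*h^2 - 41.1268*h + 14.7712)/(0.3844*h^8 - 7.6012*h^7 + 35.5805*h^6 + 27.8978*h^5 - 69.9567*h^4 - 101.4906*h^3 + 22.2054*h^2 + 86.198*h + 42.9025)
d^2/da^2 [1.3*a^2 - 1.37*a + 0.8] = 2.60000000000000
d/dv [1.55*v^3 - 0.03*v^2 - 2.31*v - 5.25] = 4.65*v^2 - 0.06*v - 2.31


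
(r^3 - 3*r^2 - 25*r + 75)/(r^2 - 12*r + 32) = (r^3 - 3*r^2 - 25*r + 75)/(r^2 - 12*r + 32)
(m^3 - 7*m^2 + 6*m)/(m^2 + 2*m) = (m^2 - 7*m + 6)/(m + 2)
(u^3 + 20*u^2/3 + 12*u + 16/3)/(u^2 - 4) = (3*u^2 + 14*u + 8)/(3*(u - 2))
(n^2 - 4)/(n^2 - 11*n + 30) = (n^2 - 4)/(n^2 - 11*n + 30)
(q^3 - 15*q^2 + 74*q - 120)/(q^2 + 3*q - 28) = (q^2 - 11*q + 30)/(q + 7)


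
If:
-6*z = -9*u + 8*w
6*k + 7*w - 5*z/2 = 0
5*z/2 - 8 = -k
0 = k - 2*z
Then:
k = 32/9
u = -544/567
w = -152/63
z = 16/9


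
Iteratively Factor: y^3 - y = (y)*(y^2 - 1) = y*(y + 1)*(y - 1)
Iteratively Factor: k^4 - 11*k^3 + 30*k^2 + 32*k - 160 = (k + 2)*(k^3 - 13*k^2 + 56*k - 80) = (k - 4)*(k + 2)*(k^2 - 9*k + 20) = (k - 5)*(k - 4)*(k + 2)*(k - 4)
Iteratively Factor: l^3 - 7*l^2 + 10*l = (l)*(l^2 - 7*l + 10) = l*(l - 5)*(l - 2)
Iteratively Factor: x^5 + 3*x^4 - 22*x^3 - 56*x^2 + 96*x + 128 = (x + 4)*(x^4 - x^3 - 18*x^2 + 16*x + 32) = (x - 2)*(x + 4)*(x^3 + x^2 - 16*x - 16) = (x - 4)*(x - 2)*(x + 4)*(x^2 + 5*x + 4) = (x - 4)*(x - 2)*(x + 1)*(x + 4)*(x + 4)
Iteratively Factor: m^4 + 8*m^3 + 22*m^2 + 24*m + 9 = (m + 3)*(m^3 + 5*m^2 + 7*m + 3) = (m + 1)*(m + 3)*(m^2 + 4*m + 3) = (m + 1)*(m + 3)^2*(m + 1)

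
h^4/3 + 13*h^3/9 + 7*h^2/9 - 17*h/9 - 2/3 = (h/3 + 1)*(h - 1)*(h + 1/3)*(h + 2)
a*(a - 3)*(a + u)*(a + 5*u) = a^4 + 6*a^3*u - 3*a^3 + 5*a^2*u^2 - 18*a^2*u - 15*a*u^2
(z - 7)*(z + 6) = z^2 - z - 42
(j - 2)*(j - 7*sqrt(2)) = j^2 - 7*sqrt(2)*j - 2*j + 14*sqrt(2)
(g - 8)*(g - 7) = g^2 - 15*g + 56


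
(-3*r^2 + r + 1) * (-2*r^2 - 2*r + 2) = 6*r^4 + 4*r^3 - 10*r^2 + 2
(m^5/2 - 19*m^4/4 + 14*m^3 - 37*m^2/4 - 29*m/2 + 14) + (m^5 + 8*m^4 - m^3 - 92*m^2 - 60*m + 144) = 3*m^5/2 + 13*m^4/4 + 13*m^3 - 405*m^2/4 - 149*m/2 + 158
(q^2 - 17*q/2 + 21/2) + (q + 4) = q^2 - 15*q/2 + 29/2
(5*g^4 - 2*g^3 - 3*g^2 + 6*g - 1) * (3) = 15*g^4 - 6*g^3 - 9*g^2 + 18*g - 3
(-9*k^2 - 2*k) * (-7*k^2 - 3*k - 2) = 63*k^4 + 41*k^3 + 24*k^2 + 4*k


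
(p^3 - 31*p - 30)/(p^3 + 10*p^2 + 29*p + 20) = (p - 6)/(p + 4)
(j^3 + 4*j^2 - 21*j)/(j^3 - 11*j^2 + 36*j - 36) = j*(j + 7)/(j^2 - 8*j + 12)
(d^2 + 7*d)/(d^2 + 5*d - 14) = d/(d - 2)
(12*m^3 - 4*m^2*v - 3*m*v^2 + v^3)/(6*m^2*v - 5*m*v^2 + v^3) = (2*m + v)/v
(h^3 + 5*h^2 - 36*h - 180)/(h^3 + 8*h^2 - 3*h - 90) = (h - 6)/(h - 3)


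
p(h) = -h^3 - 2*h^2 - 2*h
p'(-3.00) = -17.00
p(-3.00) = 15.00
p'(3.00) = -41.00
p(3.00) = -51.00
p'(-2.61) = -12.00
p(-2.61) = 9.38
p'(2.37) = -28.33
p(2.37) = -29.29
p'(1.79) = -18.77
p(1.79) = -15.72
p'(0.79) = -7.03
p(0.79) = -3.32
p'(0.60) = -5.48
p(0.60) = -2.14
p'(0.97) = -8.70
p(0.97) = -4.73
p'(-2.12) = -7.00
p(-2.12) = 4.78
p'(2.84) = -37.56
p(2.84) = -44.72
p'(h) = -3*h^2 - 4*h - 2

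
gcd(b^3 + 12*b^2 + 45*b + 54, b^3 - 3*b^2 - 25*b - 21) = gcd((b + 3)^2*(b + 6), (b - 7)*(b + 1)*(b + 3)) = b + 3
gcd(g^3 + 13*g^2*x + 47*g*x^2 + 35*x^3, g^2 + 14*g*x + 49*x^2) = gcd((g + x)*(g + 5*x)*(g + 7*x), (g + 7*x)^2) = g + 7*x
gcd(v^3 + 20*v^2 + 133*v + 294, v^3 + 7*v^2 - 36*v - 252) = v^2 + 13*v + 42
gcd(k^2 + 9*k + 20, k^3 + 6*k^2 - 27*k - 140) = k + 4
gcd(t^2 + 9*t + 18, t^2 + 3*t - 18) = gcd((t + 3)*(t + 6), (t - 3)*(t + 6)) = t + 6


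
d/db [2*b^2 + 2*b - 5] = 4*b + 2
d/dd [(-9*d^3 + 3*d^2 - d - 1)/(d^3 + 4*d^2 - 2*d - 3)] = (-39*d^4 + 38*d^3 + 82*d^2 - 10*d + 1)/(d^6 + 8*d^5 + 12*d^4 - 22*d^3 - 20*d^2 + 12*d + 9)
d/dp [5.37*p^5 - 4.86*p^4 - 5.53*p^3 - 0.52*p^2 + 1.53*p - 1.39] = 26.85*p^4 - 19.44*p^3 - 16.59*p^2 - 1.04*p + 1.53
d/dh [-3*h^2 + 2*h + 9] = 2 - 6*h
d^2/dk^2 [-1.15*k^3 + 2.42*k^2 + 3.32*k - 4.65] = 4.84 - 6.9*k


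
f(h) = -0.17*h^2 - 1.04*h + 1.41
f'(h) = -0.34*h - 1.04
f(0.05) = 1.36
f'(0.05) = -1.06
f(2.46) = -2.18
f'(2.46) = -1.88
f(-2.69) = 2.98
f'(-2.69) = -0.13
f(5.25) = -8.74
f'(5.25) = -2.82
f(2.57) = -2.39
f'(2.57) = -1.91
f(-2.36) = 2.92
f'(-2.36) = -0.24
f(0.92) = 0.31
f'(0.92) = -1.35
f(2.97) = -3.18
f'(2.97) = -2.05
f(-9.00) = -3.00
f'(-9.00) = 2.02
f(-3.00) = 3.00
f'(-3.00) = -0.02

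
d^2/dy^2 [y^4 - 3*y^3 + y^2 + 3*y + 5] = 12*y^2 - 18*y + 2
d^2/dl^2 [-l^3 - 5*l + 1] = -6*l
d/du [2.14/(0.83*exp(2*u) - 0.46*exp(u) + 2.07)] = (0.9844 - 3.5524*exp(u))*exp(u)/(0.83*exp(2*u) - 0.46*exp(u) + 2.07)^2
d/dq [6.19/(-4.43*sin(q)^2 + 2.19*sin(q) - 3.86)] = (54.8434*sin(q) - 13.5561)*cos(q)/(4.43*sin(q)^2 - 2.19*sin(q) + 3.86)^2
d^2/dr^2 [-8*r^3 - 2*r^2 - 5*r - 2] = -48*r - 4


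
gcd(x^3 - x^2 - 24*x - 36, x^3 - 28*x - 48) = x^2 - 4*x - 12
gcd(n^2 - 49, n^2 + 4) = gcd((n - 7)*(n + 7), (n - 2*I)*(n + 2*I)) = 1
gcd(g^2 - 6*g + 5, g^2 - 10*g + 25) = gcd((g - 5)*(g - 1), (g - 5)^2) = g - 5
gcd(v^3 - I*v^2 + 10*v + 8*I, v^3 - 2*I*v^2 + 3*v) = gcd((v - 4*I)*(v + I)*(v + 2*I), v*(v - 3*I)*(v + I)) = v + I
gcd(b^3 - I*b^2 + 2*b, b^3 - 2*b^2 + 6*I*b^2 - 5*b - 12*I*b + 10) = b + I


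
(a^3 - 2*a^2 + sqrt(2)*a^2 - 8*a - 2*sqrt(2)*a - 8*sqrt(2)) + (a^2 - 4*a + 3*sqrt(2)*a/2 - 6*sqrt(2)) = a^3 - a^2 + sqrt(2)*a^2 - 12*a - sqrt(2)*a/2 - 14*sqrt(2)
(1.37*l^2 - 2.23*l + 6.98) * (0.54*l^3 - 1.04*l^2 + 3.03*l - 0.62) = 0.7398*l^5 - 2.629*l^4 + 10.2395*l^3 - 14.8655*l^2 + 22.532*l - 4.3276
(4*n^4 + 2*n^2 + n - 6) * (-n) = -4*n^5 - 2*n^3 - n^2 + 6*n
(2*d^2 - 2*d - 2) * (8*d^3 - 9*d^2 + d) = 16*d^5 - 34*d^4 + 4*d^3 + 16*d^2 - 2*d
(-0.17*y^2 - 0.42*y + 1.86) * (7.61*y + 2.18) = -1.2937*y^3 - 3.5668*y^2 + 13.239*y + 4.0548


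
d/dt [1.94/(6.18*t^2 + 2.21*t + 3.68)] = (-23.9784*t - 4.2874)/(6.18*t^2 + 2.21*t + 3.68)^2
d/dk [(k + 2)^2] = 2*k + 4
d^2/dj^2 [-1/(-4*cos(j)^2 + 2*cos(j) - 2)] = (16*sin(j)^4 - sin(j)^2 + 17*cos(j)/2 - 3*cos(3*j)/2 - 13)/(2*(2*sin(j)^2 + cos(j) - 3)^3)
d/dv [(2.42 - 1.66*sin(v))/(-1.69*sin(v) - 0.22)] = 4.455*cos(v)/(1.69*sin(v) + 0.22)^2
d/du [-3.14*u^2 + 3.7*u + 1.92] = 3.7 - 6.28*u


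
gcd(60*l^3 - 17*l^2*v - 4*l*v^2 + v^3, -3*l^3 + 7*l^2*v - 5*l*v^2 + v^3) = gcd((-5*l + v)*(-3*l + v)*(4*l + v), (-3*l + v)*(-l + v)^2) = -3*l + v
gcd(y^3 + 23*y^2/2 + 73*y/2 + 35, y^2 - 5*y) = 1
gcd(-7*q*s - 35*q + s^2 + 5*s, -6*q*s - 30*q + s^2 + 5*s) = s + 5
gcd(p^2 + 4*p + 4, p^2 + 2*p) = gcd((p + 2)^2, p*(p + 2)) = p + 2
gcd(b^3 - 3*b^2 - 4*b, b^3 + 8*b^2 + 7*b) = b^2 + b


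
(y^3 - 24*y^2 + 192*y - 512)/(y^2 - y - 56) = (y^2 - 16*y + 64)/(y + 7)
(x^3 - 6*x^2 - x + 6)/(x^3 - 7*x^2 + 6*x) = (x + 1)/x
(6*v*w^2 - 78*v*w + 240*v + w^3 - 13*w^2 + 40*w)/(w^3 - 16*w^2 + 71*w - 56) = (6*v*w - 30*v + w^2 - 5*w)/(w^2 - 8*w + 7)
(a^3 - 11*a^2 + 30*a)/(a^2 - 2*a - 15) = a*(a - 6)/(a + 3)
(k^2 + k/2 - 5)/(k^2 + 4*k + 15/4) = 2*(k - 2)/(2*k + 3)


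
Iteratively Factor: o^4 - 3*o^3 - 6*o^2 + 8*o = (o - 4)*(o^3 + o^2 - 2*o) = (o - 4)*(o - 1)*(o^2 + 2*o) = (o - 4)*(o - 1)*(o + 2)*(o)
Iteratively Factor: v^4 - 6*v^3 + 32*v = (v - 4)*(v^3 - 2*v^2 - 8*v) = (v - 4)^2*(v^2 + 2*v) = (v - 4)^2*(v + 2)*(v)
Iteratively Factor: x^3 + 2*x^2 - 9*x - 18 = (x + 3)*(x^2 - x - 6) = (x - 3)*(x + 3)*(x + 2)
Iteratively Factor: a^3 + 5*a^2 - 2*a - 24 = (a + 3)*(a^2 + 2*a - 8) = (a + 3)*(a + 4)*(a - 2)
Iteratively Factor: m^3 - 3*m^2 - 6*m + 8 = (m - 1)*(m^2 - 2*m - 8) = (m - 4)*(m - 1)*(m + 2)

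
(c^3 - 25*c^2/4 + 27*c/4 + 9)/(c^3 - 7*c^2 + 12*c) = (c + 3/4)/c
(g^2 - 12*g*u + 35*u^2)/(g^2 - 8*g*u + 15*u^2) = (-g + 7*u)/(-g + 3*u)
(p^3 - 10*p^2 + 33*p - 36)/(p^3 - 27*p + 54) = (p - 4)/(p + 6)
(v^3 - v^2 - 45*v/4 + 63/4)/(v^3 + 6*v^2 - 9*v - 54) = (v^2 + 2*v - 21/4)/(v^2 + 9*v + 18)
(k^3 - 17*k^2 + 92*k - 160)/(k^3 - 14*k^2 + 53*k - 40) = (k - 4)/(k - 1)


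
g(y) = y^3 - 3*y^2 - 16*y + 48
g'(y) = 3*y^2 - 6*y - 16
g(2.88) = 0.92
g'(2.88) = -8.40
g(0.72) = 35.30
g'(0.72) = -18.76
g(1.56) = 19.54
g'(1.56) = -18.06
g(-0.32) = 52.78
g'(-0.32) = -13.77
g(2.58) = 3.92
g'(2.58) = -11.51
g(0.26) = 43.65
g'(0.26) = -17.36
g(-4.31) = -18.83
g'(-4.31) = 65.59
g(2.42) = 5.88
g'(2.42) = -12.95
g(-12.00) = -1920.00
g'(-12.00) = 488.00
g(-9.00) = -780.00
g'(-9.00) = 281.00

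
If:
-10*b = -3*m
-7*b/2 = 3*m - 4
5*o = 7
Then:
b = 8/27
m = 80/81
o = 7/5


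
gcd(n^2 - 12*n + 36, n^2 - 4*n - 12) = n - 6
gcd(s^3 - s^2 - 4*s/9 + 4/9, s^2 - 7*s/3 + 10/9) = s - 2/3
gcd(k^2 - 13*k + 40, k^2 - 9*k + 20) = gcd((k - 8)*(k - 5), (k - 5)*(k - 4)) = k - 5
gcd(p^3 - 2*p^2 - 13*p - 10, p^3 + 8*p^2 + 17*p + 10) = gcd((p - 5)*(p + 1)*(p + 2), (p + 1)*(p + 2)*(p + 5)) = p^2 + 3*p + 2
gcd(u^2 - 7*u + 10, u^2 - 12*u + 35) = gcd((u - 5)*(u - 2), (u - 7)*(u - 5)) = u - 5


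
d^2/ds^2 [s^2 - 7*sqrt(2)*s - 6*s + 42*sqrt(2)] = 2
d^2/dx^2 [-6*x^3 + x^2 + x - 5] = 2 - 36*x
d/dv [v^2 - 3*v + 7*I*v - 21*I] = 2*v - 3 + 7*I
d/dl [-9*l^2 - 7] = -18*l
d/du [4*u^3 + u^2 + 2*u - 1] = 12*u^2 + 2*u + 2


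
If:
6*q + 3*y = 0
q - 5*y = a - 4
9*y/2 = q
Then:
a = 4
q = 0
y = 0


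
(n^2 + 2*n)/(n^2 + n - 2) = n/(n - 1)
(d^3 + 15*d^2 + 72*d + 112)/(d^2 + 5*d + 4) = (d^2 + 11*d + 28)/(d + 1)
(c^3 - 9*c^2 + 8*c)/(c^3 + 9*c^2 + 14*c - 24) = c*(c - 8)/(c^2 + 10*c + 24)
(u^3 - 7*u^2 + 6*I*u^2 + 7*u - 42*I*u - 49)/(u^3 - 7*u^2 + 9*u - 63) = (u^2 + 6*I*u + 7)/(u^2 + 9)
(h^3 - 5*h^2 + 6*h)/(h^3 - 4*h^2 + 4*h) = (h - 3)/(h - 2)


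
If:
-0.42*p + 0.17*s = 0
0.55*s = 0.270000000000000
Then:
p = 0.20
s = 0.49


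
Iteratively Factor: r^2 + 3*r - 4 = (r + 4)*(r - 1)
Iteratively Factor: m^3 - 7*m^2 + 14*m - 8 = (m - 2)*(m^2 - 5*m + 4) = (m - 4)*(m - 2)*(m - 1)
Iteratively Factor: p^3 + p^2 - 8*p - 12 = (p + 2)*(p^2 - p - 6) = (p + 2)^2*(p - 3)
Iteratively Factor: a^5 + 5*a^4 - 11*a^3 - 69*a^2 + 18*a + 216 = (a + 3)*(a^4 + 2*a^3 - 17*a^2 - 18*a + 72) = (a + 3)*(a + 4)*(a^3 - 2*a^2 - 9*a + 18) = (a + 3)^2*(a + 4)*(a^2 - 5*a + 6) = (a - 3)*(a + 3)^2*(a + 4)*(a - 2)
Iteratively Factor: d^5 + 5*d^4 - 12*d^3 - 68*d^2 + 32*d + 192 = (d + 4)*(d^4 + d^3 - 16*d^2 - 4*d + 48) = (d + 4)^2*(d^3 - 3*d^2 - 4*d + 12) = (d - 2)*(d + 4)^2*(d^2 - d - 6) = (d - 2)*(d + 2)*(d + 4)^2*(d - 3)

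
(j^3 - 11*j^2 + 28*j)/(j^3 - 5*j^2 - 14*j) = (j - 4)/(j + 2)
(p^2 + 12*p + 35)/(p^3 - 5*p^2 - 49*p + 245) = (p + 5)/(p^2 - 12*p + 35)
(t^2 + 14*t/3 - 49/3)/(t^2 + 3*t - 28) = (t - 7/3)/(t - 4)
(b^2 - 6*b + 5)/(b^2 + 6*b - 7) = (b - 5)/(b + 7)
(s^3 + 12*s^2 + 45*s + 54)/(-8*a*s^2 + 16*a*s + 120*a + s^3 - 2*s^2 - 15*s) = (s^2 + 9*s + 18)/(-8*a*s + 40*a + s^2 - 5*s)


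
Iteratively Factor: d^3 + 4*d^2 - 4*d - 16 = (d + 2)*(d^2 + 2*d - 8) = (d - 2)*(d + 2)*(d + 4)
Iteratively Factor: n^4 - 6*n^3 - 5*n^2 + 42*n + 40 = (n + 2)*(n^3 - 8*n^2 + 11*n + 20) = (n - 5)*(n + 2)*(n^2 - 3*n - 4) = (n - 5)*(n - 4)*(n + 2)*(n + 1)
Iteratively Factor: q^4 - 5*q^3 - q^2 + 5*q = (q - 5)*(q^3 - q) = q*(q - 5)*(q^2 - 1) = q*(q - 5)*(q + 1)*(q - 1)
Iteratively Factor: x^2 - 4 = (x - 2)*(x + 2)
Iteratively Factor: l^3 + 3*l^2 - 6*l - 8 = (l + 4)*(l^2 - l - 2) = (l + 1)*(l + 4)*(l - 2)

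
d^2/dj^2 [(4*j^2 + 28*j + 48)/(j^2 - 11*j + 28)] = 48*(3*j^3 - 8*j^2 - 164*j + 676)/(j^6 - 33*j^5 + 447*j^4 - 3179*j^3 + 12516*j^2 - 25872*j + 21952)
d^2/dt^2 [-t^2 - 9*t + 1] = -2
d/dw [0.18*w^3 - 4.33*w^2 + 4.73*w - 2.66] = 0.54*w^2 - 8.66*w + 4.73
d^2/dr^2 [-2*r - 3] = 0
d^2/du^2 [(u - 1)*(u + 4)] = 2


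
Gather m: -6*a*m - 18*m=m*(-6*a - 18)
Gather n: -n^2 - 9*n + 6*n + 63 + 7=-n^2 - 3*n + 70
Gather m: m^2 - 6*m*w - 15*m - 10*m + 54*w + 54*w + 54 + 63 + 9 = m^2 + m*(-6*w - 25) + 108*w + 126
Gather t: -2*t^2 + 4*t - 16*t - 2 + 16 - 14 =-2*t^2 - 12*t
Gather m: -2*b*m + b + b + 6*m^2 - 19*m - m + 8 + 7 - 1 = 2*b + 6*m^2 + m*(-2*b - 20) + 14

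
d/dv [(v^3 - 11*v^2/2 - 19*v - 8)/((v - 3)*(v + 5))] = (v^4 + 4*v^3 - 37*v^2 + 181*v + 301)/(v^4 + 4*v^3 - 26*v^2 - 60*v + 225)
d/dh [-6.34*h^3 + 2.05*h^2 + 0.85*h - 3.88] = -19.02*h^2 + 4.1*h + 0.85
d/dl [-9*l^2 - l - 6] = -18*l - 1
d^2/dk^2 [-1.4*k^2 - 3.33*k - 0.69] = -2.80000000000000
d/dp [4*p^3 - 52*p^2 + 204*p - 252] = 12*p^2 - 104*p + 204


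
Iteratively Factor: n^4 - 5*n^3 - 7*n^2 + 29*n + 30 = (n + 2)*(n^3 - 7*n^2 + 7*n + 15) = (n - 5)*(n + 2)*(n^2 - 2*n - 3) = (n - 5)*(n + 1)*(n + 2)*(n - 3)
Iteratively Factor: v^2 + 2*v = (v + 2)*(v)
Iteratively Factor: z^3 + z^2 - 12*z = (z + 4)*(z^2 - 3*z) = z*(z + 4)*(z - 3)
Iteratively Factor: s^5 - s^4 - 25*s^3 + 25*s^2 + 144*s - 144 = (s - 4)*(s^4 + 3*s^3 - 13*s^2 - 27*s + 36) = (s - 4)*(s + 4)*(s^3 - s^2 - 9*s + 9) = (s - 4)*(s - 1)*(s + 4)*(s^2 - 9) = (s - 4)*(s - 1)*(s + 3)*(s + 4)*(s - 3)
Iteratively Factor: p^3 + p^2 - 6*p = (p + 3)*(p^2 - 2*p) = (p - 2)*(p + 3)*(p)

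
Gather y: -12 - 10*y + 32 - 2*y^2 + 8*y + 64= -2*y^2 - 2*y + 84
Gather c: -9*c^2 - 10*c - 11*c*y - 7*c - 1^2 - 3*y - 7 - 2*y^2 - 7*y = -9*c^2 + c*(-11*y - 17) - 2*y^2 - 10*y - 8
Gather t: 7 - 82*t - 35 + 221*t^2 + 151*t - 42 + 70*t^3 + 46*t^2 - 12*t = 70*t^3 + 267*t^2 + 57*t - 70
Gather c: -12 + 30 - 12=6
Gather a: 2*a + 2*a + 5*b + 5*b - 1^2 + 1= 4*a + 10*b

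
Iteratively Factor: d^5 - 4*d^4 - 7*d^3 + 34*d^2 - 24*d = (d - 2)*(d^4 - 2*d^3 - 11*d^2 + 12*d) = (d - 4)*(d - 2)*(d^3 + 2*d^2 - 3*d) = (d - 4)*(d - 2)*(d + 3)*(d^2 - d) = (d - 4)*(d - 2)*(d - 1)*(d + 3)*(d)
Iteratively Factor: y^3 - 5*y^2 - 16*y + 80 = (y + 4)*(y^2 - 9*y + 20) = (y - 5)*(y + 4)*(y - 4)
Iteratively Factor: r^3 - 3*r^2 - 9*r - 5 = (r + 1)*(r^2 - 4*r - 5) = (r + 1)^2*(r - 5)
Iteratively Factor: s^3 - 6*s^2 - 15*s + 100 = (s + 4)*(s^2 - 10*s + 25) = (s - 5)*(s + 4)*(s - 5)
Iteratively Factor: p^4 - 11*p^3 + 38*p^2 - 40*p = (p)*(p^3 - 11*p^2 + 38*p - 40) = p*(p - 5)*(p^2 - 6*p + 8) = p*(p - 5)*(p - 2)*(p - 4)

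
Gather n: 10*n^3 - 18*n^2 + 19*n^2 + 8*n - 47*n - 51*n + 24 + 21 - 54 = 10*n^3 + n^2 - 90*n - 9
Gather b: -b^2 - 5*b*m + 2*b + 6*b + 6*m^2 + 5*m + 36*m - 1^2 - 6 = -b^2 + b*(8 - 5*m) + 6*m^2 + 41*m - 7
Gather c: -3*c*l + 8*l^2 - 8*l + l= -3*c*l + 8*l^2 - 7*l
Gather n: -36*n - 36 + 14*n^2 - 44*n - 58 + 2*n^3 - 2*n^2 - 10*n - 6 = 2*n^3 + 12*n^2 - 90*n - 100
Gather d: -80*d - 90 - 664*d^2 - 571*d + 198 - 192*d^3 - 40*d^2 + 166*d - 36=-192*d^3 - 704*d^2 - 485*d + 72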